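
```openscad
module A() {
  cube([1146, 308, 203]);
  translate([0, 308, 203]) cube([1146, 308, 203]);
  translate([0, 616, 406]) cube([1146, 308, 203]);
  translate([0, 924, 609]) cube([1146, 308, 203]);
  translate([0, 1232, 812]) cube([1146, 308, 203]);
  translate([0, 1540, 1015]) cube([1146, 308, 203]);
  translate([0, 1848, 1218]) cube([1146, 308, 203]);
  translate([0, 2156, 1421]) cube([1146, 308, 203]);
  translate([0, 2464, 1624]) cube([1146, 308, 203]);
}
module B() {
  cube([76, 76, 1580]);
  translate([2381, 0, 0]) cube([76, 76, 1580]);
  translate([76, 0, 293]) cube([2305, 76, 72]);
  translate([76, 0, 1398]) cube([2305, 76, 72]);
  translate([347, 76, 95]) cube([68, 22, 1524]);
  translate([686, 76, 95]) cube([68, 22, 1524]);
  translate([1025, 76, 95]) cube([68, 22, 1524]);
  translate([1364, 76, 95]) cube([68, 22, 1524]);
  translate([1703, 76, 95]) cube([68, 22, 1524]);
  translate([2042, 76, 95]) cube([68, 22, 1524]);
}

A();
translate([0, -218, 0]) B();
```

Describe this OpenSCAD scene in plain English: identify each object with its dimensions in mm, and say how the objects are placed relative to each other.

A is a run of 9 identical solid stair steps. Each tread is 1146×308 mm and each step block is 203 mm high. Step 1 rests on the floor; step k is offset from step 1 by (k−1)×308 mm in y and (k−1)×203 mm in z.

B is a fence section. Two 76×76 mm posts, 1580 mm tall, stand on the floor with a clear span of 2305 mm between their inner faces. Two horizontal rails of 76×72 mm section span the gap between the posts with their undersides at z = 293 mm and z = 1398 mm, flush with the posts' −y face. 6 pickets, each 68 mm wide, 22 mm thick and 1524 mm tall, are fixed to the +y face of the rails with their bottoms at z = 95 mm, evenly spaced across the span with equal gaps (rounded down to the nearest mm) at the −x end and between each pair — any rounding remainder accumulates at the +x end.

The fence section is on the floor beside the staircase on its −y side.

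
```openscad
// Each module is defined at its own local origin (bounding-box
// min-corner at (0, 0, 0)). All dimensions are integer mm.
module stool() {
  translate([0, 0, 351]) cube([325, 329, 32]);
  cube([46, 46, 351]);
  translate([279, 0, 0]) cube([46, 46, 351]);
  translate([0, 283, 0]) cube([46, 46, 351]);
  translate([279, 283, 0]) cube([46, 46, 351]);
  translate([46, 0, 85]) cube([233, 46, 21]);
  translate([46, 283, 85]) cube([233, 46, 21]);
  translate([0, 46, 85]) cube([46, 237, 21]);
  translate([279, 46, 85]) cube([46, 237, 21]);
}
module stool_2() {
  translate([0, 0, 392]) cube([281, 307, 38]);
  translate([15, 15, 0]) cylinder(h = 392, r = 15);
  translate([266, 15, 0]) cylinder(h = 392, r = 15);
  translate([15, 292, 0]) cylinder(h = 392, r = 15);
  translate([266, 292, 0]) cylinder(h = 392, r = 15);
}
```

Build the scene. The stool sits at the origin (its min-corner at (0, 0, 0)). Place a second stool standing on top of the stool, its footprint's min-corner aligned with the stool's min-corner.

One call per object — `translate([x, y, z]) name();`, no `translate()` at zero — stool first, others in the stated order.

stool();
translate([0, 0, 383]) stool_2();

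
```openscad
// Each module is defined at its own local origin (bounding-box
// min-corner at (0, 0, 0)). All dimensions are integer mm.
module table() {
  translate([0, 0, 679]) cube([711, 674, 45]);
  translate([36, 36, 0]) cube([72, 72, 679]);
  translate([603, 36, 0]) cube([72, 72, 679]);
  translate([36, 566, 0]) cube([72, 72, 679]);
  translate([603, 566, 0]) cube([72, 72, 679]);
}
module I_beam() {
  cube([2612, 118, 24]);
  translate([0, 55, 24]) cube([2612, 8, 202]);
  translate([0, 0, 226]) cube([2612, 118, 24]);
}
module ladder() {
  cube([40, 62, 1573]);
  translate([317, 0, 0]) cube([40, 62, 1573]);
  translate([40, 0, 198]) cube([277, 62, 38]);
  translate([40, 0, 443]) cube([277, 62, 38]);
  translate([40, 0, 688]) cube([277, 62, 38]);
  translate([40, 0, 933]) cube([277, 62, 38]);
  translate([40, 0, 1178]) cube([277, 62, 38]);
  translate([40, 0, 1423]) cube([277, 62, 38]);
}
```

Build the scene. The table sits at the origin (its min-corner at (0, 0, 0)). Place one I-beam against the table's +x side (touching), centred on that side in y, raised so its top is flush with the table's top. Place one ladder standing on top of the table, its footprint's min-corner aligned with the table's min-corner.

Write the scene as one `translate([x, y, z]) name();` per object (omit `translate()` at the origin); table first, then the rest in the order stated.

table();
translate([711, 278, 474]) I_beam();
translate([0, 0, 724]) ladder();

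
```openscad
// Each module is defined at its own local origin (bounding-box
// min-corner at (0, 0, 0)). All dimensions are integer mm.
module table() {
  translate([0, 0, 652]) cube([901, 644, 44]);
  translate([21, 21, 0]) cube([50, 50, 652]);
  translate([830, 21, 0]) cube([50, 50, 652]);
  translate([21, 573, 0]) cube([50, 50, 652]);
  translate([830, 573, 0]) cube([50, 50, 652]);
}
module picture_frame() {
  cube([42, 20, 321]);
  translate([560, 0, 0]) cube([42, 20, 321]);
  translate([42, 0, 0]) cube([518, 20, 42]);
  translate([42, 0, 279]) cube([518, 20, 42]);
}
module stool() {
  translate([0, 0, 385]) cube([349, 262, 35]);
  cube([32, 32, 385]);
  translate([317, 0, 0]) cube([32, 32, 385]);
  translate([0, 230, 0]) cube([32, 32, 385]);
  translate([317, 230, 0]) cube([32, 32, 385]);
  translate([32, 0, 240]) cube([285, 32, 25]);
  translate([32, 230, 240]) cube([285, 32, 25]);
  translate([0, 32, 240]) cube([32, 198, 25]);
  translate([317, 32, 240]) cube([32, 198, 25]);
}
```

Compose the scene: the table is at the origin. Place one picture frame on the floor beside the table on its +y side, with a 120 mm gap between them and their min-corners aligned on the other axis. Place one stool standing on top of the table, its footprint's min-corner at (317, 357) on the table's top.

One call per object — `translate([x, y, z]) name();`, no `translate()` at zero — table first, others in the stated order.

table();
translate([0, 764, 0]) picture_frame();
translate([317, 357, 696]) stool();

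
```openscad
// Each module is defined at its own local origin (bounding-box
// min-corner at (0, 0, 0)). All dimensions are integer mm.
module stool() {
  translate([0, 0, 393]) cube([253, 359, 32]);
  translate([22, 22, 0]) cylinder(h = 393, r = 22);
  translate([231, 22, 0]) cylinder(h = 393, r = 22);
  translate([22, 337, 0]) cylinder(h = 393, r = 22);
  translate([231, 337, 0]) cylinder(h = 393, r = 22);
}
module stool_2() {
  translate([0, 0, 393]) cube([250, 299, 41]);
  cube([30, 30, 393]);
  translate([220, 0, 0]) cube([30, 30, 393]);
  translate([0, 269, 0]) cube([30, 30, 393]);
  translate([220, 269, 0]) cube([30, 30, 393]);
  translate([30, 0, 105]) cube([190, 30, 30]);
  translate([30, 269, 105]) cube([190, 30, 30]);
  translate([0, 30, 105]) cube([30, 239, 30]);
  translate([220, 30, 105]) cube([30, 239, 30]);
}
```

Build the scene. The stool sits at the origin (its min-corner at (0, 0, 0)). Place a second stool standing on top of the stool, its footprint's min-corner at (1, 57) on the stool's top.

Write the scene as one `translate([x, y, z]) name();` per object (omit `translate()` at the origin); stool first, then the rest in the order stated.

stool();
translate([1, 57, 425]) stool_2();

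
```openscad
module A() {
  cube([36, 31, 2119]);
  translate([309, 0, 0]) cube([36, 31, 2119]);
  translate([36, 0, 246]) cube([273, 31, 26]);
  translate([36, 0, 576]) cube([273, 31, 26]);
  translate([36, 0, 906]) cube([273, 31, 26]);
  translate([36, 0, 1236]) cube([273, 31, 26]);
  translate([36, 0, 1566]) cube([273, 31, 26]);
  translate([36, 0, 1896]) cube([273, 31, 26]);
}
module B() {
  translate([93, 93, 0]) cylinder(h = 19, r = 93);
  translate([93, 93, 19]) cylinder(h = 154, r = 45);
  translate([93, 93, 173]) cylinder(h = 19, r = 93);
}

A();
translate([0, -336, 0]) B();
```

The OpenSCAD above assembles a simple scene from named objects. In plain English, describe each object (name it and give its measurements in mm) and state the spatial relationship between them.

A is a wooden ladder with two side rails of 36×31 mm section and 2119 mm height, set 345 mm apart overall. Between them run 6 rectangular rungs (31 mm deep, 26 mm thick), front faces flush with the rails' −y face. The bottom of the first rung is 246 mm above the floor and each subsequent rung is 330 mm higher than the one below.

B is a spool: two coaxial disc flanges of radius 93 mm and thickness 19 mm, joined by a core cylinder of radius 45 mm and height 154 mm. The lower flange rests on z = 0 and the three cylinders share a vertical axis.

The spool is on the floor beside the ladder on its −y side.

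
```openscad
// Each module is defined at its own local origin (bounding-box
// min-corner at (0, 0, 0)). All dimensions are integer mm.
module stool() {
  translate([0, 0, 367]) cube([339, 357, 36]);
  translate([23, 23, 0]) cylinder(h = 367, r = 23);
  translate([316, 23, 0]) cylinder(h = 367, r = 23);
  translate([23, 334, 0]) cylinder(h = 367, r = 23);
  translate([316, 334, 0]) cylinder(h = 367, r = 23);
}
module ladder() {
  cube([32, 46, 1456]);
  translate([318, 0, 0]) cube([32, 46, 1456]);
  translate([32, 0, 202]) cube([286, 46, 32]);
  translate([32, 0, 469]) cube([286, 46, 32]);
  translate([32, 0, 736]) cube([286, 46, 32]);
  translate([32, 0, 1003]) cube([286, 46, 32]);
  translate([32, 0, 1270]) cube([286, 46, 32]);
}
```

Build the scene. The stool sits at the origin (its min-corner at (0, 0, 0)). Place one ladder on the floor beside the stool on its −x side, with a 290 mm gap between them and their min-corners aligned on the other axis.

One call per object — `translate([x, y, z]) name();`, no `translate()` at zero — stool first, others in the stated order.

stool();
translate([-640, 0, 0]) ladder();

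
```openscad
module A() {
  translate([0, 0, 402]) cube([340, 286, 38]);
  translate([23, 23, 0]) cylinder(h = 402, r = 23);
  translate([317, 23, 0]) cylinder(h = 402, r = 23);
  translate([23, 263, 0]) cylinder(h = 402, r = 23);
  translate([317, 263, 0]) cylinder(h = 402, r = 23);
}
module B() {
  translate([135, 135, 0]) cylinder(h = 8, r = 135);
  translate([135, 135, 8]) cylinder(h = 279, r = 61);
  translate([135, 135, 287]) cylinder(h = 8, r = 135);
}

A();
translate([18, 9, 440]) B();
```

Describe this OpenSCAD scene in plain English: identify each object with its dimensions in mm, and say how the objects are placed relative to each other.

A is a four-legged stool. The seat is a 340×286×38 mm slab whose top surface is at z = 440 mm; four round legs, each 46 mm in diameter, run from the floor (z = 0) to the underside of the seat, each leg's axis is inset half a diameter from the nearest pair of seat edges (so the leg's bounding box is flush with the corner).

B is a spool: two coaxial disc flanges of radius 135 mm and thickness 8 mm, joined by a core cylinder of radius 61 mm and height 279 mm. The lower flange rests on z = 0 and the three cylinders share a vertical axis.

The spool is on top of the stool.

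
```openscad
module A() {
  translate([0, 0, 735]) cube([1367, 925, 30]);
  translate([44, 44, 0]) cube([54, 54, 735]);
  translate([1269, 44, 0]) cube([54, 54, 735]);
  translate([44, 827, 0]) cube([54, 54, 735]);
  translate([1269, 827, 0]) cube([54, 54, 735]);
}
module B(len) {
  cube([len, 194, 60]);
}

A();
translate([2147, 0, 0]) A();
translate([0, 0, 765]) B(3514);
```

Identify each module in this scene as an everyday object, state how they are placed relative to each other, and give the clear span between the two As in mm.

A is a table. B is a beam. A beam spans the tops of two tables. The clear span between the two tables is 780 mm.

Second table starts at x = 2147; first ends at x = 1367; clear span = 2147 − 1367 = 780 mm.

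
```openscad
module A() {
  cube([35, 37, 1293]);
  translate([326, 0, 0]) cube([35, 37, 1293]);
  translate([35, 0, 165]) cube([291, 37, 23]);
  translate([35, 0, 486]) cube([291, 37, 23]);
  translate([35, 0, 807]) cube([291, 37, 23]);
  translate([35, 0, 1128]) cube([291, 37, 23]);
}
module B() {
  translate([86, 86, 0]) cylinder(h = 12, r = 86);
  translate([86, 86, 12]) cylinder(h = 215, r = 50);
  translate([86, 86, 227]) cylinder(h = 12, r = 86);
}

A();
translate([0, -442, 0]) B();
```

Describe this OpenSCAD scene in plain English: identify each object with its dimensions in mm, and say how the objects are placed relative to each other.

A is a straight ladder. Two 35×37 mm vertical rails, 1293 mm tall, stand 361 mm apart (outside-to-outside) with their front faces coplanar on the −y side. 4 rungs, each 37 mm deep and 23 mm tall, span between the inner faces of the rails, front faces flush with the rails. The lowest rung's underside is at z = 165 mm and rungs are spaced 321 mm apart (underside to underside).

B is a spool: two coaxial disc flanges of radius 86 mm and thickness 12 mm, joined by a core cylinder of radius 50 mm and height 215 mm. The lower flange rests on z = 0 and the three cylinders share a vertical axis.

The spool is on the floor beside the ladder on its −y side.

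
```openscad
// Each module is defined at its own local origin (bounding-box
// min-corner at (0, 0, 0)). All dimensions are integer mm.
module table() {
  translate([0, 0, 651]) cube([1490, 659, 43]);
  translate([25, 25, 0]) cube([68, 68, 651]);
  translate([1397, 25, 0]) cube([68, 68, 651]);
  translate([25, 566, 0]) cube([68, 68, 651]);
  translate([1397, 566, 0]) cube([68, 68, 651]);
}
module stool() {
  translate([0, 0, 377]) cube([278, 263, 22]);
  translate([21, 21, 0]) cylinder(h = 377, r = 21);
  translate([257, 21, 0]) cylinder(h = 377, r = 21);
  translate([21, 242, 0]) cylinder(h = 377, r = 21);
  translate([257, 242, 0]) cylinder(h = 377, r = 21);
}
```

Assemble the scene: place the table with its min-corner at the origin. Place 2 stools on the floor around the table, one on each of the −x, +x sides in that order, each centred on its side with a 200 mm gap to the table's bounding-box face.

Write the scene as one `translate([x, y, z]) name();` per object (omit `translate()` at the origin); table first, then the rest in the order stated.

table();
translate([-478, 198, 0]) stool();
translate([1690, 198, 0]) stool();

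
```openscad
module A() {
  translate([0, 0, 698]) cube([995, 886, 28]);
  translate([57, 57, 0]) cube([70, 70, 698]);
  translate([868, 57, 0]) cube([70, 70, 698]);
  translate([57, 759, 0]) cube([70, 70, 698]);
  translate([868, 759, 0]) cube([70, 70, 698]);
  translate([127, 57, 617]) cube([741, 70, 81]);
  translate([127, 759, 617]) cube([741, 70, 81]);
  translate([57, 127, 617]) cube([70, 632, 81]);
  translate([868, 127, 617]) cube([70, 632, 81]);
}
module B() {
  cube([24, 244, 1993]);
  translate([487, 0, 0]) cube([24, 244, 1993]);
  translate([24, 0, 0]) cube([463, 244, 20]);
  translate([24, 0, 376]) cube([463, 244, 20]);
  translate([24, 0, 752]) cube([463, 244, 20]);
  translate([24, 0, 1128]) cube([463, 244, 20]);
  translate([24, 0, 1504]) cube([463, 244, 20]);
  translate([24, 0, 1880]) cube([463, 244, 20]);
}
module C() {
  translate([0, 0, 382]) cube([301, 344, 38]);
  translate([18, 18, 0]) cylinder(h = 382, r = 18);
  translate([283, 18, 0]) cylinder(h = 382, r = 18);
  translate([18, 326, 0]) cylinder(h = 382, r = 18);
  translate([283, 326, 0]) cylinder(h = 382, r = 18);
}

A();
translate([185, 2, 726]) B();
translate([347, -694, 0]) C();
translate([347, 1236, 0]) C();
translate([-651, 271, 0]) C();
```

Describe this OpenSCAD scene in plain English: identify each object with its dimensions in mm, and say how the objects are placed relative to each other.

A is a table: top 995 mm (x) × 886 mm (y), 28 mm thick, upper face at z = 726 mm, on four 70×70 mm square legs, each inset 57 mm from the nearest pair of top edges, running from z = 0 to the bottom of the top. Four apron rails, 70 mm thick and 81 mm tall, run between adjacent legs with their top edges flush with the underside of the top and their outer faces flush with the legs' outer faces.

B is an open bookshelf. Two side panels, each 24 mm thick, 244 mm deep and 1993 mm tall, stand 511 mm apart (outside-to-outside). Between them sit 6 shelves, each 20 mm thick and 244 mm deep, spanning the full gap between the sides. The bottom shelf rests on the floor (its underside at z = 0) and the clear gap between one shelf's top and the next shelf's underside is 356 mm.

C is a simple wooden stool: a rectangular seat 301 mm (x) by 344 mm (y), 38 mm thick, top face at z = 420 mm, on four round legs, each 36 mm in diameter. The legs rest on z = 0, each leg's axis is inset half a diameter from the nearest pair of seat edges (so the leg's bounding box is flush with the corner).

The bookshelf is on top of the table. Three stools sit around the table at the −y, +y, −x sides.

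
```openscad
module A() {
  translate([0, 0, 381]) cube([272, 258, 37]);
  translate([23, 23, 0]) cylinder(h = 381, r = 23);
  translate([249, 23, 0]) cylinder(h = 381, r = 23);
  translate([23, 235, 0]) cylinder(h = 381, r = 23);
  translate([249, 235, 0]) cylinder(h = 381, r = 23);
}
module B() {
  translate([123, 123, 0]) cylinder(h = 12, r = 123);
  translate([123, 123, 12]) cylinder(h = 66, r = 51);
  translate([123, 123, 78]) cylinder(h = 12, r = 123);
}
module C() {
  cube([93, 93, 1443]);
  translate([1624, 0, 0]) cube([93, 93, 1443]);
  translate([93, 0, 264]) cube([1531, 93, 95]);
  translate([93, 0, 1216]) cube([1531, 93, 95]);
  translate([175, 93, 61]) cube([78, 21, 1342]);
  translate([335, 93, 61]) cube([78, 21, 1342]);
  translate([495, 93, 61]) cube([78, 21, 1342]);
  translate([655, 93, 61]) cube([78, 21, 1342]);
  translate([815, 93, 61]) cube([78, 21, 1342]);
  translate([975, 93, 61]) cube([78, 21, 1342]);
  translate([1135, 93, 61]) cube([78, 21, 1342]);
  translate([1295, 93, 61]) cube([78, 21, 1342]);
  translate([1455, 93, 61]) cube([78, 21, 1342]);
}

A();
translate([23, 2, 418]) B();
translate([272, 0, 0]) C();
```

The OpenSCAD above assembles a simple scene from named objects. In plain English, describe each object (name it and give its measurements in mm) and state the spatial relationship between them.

A is a simple wooden stool: a rectangular seat 272 mm (x) by 258 mm (y), 37 mm thick, top face at z = 418 mm, on four round legs, each 46 mm in diameter. The legs rest on z = 0, each leg's axis is inset half a diameter from the nearest pair of seat edges (so the leg's bounding box is flush with the corner).

B is a spool: two coaxial disc flanges of radius 123 mm and thickness 12 mm, joined by a core cylinder of radius 51 mm and height 66 mm. The lower flange rests on z = 0 and the three cylinders share a vertical axis.

C is a fence section. Two 93×93 mm posts, 1443 mm tall, stand on the floor with a clear span of 1531 mm between their inner faces. Two horizontal rails of 93×95 mm section span the gap between the posts with their undersides at z = 264 mm and z = 1216 mm, flush with the posts' −y face. 9 pickets, each 78 mm wide, 21 mm thick and 1342 mm tall, are fixed to the +y face of the rails with their bottoms at z = 61 mm, evenly spaced across the span with equal gaps (rounded down to the nearest mm) at the −x end and between each pair — any rounding remainder accumulates at the +x end.

The spool is on top of the stool. The fence section is against the stool's +x side, with their −y faces flush.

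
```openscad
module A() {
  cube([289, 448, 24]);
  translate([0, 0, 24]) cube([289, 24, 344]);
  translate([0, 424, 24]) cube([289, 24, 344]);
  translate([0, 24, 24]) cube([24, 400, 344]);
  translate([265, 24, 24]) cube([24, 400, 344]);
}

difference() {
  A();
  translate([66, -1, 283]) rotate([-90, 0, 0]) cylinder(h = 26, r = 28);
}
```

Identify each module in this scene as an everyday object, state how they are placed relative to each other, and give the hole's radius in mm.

The subtracted cylinder has r = 28 mm.

A is an open box. The open box has a circular hole through its front wall. The hole's radius is 28 mm.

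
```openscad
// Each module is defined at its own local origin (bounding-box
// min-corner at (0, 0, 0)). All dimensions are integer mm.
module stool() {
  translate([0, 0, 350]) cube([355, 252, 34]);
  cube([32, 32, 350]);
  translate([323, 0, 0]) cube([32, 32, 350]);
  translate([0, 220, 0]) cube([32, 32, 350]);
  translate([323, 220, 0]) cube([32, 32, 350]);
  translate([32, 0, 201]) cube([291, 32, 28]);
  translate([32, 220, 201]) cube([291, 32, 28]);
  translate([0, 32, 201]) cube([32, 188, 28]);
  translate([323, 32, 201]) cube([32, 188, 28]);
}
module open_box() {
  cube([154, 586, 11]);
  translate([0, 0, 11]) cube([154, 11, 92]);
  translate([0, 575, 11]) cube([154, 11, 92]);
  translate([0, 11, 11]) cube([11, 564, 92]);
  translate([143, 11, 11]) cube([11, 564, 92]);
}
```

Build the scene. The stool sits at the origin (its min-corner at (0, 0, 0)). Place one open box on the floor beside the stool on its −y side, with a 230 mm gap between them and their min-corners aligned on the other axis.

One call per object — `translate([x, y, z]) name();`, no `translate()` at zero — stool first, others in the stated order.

stool();
translate([0, -816, 0]) open_box();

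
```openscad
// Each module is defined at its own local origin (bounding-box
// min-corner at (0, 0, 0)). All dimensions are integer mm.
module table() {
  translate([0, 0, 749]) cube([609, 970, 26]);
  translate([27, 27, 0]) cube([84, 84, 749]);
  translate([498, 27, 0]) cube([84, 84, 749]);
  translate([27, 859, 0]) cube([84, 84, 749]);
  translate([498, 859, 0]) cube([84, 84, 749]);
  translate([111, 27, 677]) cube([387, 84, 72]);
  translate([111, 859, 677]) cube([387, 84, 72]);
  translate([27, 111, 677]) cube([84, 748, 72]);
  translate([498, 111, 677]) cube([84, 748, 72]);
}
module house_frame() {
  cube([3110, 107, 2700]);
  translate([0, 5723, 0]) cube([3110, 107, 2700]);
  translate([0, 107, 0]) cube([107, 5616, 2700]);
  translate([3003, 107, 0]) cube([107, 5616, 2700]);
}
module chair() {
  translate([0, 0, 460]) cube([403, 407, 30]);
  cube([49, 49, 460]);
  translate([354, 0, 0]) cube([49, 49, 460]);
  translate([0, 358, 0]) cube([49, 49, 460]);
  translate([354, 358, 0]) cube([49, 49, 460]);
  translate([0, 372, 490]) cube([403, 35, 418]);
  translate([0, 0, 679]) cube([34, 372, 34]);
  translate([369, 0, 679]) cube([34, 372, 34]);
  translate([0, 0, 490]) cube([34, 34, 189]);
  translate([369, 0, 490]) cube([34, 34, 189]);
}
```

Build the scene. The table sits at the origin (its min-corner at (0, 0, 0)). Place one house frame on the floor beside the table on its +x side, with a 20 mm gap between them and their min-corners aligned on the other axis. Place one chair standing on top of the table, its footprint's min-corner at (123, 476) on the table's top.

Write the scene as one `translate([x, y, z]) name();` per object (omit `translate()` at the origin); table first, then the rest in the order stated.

table();
translate([629, 0, 0]) house_frame();
translate([123, 476, 775]) chair();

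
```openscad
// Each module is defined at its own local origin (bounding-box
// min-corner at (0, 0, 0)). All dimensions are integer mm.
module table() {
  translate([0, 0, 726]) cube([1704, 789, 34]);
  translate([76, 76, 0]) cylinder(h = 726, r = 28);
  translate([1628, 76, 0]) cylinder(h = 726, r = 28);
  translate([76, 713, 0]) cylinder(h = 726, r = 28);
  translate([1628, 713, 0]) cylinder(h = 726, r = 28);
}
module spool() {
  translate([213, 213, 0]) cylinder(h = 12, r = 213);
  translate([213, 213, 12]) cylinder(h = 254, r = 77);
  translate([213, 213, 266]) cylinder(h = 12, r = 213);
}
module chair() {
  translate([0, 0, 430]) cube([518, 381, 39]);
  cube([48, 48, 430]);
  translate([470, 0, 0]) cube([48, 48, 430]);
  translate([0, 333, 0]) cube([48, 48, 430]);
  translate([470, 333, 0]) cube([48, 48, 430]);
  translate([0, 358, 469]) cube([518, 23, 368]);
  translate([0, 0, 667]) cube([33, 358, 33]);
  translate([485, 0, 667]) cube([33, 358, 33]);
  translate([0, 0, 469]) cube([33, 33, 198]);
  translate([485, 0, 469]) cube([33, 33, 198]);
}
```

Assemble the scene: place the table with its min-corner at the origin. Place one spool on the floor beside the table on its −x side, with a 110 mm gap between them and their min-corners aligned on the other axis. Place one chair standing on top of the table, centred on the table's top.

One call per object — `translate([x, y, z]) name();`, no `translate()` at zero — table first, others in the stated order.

table();
translate([-536, 0, 0]) spool();
translate([593, 204, 760]) chair();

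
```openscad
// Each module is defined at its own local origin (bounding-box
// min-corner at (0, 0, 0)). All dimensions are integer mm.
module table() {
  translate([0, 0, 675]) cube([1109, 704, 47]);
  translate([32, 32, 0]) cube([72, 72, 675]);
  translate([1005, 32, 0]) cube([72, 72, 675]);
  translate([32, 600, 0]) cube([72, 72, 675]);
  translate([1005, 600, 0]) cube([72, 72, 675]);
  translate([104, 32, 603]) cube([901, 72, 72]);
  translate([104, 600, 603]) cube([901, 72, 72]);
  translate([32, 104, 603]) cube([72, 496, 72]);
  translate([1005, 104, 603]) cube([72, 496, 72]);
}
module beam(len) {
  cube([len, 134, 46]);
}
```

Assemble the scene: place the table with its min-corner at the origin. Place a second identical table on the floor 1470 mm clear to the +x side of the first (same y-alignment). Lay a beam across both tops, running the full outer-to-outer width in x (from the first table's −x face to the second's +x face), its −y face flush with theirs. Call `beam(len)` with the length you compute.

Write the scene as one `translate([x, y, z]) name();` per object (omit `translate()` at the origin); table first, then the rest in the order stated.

table();
translate([2579, 0, 0]) table();
translate([0, 0, 722]) beam(3688);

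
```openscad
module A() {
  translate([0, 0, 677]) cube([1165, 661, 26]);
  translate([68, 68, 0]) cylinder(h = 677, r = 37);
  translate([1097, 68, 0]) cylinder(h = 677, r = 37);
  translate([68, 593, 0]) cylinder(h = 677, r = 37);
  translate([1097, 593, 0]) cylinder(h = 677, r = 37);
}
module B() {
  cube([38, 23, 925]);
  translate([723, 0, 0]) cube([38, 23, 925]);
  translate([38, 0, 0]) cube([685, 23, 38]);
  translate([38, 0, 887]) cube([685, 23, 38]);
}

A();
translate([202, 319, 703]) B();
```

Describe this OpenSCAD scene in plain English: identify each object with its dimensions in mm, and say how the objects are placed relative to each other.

A is a rectangular dining table. The top is 1165×661×26 mm with its upper surface at z = 703 mm. It stands on four round legs of 74 mm diameter, each leg's bounding box inset 31 mm from the nearest pair of top edges, running from the floor to the underside of the top.

B is a rectangular picture frame lying in the x–z plane (depth along y). The opening is 685 mm wide (x) by 849 mm tall (z), surrounded by a border 38 mm wide on all four sides. The frame is 23 mm deep and is made of two full-height vertical stiles with two horizontal rails fitted between them.

The picture frame is on top of the table, centred.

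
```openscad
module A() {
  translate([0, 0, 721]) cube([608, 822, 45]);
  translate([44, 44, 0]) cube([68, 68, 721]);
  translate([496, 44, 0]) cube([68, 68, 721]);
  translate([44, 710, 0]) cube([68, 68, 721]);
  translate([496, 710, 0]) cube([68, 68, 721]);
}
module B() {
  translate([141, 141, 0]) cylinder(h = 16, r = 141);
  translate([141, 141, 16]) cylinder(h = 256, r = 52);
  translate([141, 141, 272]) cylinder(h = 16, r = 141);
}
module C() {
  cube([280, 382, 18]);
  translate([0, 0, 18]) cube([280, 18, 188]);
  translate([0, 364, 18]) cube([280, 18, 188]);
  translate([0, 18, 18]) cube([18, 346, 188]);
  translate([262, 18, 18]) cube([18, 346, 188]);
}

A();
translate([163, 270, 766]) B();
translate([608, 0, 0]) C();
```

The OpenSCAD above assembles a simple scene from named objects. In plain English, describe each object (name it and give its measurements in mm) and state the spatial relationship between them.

A is a rectangular dining table. The top is 608×822×45 mm with its upper surface at z = 766 mm. It stands on four 68×68 mm square legs, each inset 44 mm from the nearest pair of top edges, running from the floor to the underside of the top.

B is a spool: two coaxial disc flanges of radius 141 mm and thickness 16 mm, joined by a core cylinder of radius 52 mm and height 256 mm. The lower flange rests on z = 0 and the three cylinders share a vertical axis.

C is an open storage box with external size 280×382×206 mm and wall thickness 18 mm (the base is also 18 mm thick). The base covers the whole footprint; the four walls stand on the base, with the y-facing walls full-width and the x-facing walls fitting between their inner faces.

The spool is on top of the table, centred. The open box is against the table's +x side, with their −y faces flush.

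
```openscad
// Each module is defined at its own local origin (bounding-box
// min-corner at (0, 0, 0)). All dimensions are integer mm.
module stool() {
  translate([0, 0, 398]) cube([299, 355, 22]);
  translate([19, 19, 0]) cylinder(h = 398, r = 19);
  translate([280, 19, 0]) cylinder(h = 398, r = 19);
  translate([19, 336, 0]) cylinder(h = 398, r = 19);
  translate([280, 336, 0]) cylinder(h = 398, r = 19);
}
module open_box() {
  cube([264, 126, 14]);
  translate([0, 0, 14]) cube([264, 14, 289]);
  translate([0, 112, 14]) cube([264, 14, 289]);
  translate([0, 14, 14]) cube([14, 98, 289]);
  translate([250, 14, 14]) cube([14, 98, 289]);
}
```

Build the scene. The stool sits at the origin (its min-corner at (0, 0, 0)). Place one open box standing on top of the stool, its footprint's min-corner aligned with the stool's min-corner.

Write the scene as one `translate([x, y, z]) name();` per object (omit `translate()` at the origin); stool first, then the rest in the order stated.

stool();
translate([0, 0, 420]) open_box();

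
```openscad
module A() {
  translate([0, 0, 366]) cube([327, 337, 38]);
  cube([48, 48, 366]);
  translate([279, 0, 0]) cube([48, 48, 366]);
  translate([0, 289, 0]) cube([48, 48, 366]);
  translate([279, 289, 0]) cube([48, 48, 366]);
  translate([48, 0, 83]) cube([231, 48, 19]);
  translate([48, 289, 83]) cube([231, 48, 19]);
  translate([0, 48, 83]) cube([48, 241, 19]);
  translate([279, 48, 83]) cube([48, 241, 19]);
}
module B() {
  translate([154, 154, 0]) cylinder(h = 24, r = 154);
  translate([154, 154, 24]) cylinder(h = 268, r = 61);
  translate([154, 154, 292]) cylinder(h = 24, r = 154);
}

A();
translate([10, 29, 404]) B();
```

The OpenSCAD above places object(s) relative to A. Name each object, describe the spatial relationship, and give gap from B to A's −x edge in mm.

The spool's min-x is at 10; the stool's min-x is 0; gap = 10 mm.

A is a stool. B is a spool. The spool is on top of the stool. The gap from the spool to the stool's −x edge is 10 mm.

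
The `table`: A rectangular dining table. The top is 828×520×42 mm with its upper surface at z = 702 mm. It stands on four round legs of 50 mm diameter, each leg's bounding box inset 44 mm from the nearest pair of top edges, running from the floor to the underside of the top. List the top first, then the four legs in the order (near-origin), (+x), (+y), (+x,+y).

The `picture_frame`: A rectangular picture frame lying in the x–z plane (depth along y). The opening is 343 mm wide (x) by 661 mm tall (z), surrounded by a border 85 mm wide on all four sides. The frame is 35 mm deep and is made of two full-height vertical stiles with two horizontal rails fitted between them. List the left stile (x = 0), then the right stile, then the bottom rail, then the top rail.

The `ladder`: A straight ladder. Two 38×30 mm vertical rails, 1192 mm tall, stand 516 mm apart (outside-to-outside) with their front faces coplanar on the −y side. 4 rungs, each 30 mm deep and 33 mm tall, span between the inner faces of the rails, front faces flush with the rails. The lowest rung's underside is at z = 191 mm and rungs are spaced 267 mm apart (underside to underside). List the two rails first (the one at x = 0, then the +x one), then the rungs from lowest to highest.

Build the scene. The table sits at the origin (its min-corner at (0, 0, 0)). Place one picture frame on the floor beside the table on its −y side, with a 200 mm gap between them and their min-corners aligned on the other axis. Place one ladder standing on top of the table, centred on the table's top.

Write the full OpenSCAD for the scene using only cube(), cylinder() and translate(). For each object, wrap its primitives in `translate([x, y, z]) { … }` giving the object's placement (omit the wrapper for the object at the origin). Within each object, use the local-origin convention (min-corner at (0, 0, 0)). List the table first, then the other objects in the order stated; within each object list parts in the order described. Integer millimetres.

translate([0, 0, 660]) cube([828, 520, 42]);
translate([69, 69, 0]) cylinder(h = 660, r = 25);
translate([759, 69, 0]) cylinder(h = 660, r = 25);
translate([69, 451, 0]) cylinder(h = 660, r = 25);
translate([759, 451, 0]) cylinder(h = 660, r = 25);
translate([0, -235, 0]) {
  cube([85, 35, 831]);
  translate([428, 0, 0]) cube([85, 35, 831]);
  translate([85, 0, 0]) cube([343, 35, 85]);
  translate([85, 0, 746]) cube([343, 35, 85]);
}
translate([156, 245, 702]) {
  cube([38, 30, 1192]);
  translate([478, 0, 0]) cube([38, 30, 1192]);
  translate([38, 0, 191]) cube([440, 30, 33]);
  translate([38, 0, 458]) cube([440, 30, 33]);
  translate([38, 0, 725]) cube([440, 30, 33]);
  translate([38, 0, 992]) cube([440, 30, 33]);
}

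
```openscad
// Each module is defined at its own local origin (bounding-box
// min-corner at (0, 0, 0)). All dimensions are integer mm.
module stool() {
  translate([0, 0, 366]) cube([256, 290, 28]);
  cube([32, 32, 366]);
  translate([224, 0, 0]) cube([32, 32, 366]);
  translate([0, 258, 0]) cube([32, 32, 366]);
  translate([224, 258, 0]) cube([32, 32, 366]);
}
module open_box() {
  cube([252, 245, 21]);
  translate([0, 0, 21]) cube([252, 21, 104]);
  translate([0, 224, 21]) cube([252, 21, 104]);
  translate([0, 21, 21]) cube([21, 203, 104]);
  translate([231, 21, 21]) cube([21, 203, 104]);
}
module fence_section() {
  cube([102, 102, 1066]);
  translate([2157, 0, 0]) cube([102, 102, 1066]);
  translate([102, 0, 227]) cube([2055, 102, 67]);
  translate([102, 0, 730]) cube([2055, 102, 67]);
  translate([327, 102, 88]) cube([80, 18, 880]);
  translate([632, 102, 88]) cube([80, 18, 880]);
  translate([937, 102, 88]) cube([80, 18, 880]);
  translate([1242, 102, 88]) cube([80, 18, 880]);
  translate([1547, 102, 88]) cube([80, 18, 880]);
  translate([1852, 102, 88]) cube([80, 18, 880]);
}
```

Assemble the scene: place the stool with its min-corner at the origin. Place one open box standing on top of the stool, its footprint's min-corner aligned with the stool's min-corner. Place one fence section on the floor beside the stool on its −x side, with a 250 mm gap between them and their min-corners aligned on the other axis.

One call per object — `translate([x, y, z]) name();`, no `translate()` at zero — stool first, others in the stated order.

stool();
translate([0, 0, 394]) open_box();
translate([-2509, 0, 0]) fence_section();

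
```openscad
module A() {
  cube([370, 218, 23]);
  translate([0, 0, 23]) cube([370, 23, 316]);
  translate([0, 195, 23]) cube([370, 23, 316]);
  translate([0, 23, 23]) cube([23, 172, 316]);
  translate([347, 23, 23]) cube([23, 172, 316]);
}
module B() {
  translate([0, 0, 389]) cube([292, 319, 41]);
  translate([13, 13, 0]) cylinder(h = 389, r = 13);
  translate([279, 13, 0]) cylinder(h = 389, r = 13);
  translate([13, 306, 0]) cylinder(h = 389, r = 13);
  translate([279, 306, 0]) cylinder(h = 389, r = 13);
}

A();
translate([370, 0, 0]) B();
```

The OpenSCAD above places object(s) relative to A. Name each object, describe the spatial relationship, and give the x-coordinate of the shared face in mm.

A is an open box. B is a stool. The stool is against the open box's +x side, with their −y faces flush. The x-coordinate of the shared face is 370 mm.

The open box's +x face and the stool's −x face are both at x = 370 mm.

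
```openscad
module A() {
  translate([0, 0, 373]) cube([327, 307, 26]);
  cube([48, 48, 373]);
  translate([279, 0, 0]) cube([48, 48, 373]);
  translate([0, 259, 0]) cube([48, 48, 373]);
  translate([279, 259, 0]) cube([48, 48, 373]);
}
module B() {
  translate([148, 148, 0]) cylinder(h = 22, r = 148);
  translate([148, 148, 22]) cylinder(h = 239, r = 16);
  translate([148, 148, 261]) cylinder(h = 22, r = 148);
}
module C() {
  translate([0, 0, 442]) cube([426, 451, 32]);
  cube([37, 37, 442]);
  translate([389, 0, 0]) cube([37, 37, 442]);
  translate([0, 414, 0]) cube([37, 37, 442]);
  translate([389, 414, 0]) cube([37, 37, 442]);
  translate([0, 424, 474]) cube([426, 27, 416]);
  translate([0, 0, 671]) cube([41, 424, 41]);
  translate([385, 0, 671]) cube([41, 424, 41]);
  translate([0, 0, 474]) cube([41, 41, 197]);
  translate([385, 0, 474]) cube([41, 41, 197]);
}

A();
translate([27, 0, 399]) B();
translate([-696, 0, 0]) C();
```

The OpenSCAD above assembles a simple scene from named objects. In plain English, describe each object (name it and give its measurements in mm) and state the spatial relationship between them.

A is a four-legged stool. The seat is a 327×307×26 mm slab whose top surface is at z = 399 mm; four square legs, each 48×48 mm in cross-section, run from the floor (z = 0) to the underside of the seat, each flush with a corner of the seat.

B is a spool: two coaxial disc flanges of radius 148 mm and thickness 22 mm, joined by a core cylinder of radius 16 mm and height 239 mm. The lower flange rests on z = 0 and the three cylinders share a vertical axis.

C is a chair. The seat is a 426×451×32 mm slab with its top at z = 474 mm, on four 37×37 mm corner legs (flush with the seat edges, standing on z = 0). A flat backrest 27 mm thick, 416 mm tall, spans the full seat width and rises from the seat top along its +y edge, rear face flush with the rear of the seat. Two armrests of 41×41 mm section run along each side from the seat's front edge to the front of the backrest, top faces 238 mm above the seat top and outer faces flush with the seat's x-edges; a 41×41 mm post under the front of each armrest stands on the seat at the front corner.

The spool is on top of the stool. The chair is on the floor beside the stool on its −x side.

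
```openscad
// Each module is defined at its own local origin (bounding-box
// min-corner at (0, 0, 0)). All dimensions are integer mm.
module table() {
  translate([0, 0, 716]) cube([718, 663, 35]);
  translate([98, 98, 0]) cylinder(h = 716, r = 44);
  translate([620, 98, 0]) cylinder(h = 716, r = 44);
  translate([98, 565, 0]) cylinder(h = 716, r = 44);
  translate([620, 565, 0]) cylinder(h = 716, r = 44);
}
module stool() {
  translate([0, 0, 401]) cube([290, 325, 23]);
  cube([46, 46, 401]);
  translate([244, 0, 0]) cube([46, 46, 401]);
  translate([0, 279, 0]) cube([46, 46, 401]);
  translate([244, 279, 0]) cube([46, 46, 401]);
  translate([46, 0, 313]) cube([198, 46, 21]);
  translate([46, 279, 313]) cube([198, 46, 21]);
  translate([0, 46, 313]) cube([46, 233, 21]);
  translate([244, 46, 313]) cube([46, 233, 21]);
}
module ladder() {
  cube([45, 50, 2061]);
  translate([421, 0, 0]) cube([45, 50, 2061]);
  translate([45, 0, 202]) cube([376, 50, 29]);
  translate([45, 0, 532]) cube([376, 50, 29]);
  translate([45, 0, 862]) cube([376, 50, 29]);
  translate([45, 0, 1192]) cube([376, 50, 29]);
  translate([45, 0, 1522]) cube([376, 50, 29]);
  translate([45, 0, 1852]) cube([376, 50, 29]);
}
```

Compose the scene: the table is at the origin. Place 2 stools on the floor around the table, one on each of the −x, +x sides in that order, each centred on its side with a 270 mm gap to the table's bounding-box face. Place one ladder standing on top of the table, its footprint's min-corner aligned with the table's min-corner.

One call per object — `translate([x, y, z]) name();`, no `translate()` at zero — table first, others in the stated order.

table();
translate([-560, 169, 0]) stool();
translate([988, 169, 0]) stool();
translate([0, 0, 751]) ladder();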